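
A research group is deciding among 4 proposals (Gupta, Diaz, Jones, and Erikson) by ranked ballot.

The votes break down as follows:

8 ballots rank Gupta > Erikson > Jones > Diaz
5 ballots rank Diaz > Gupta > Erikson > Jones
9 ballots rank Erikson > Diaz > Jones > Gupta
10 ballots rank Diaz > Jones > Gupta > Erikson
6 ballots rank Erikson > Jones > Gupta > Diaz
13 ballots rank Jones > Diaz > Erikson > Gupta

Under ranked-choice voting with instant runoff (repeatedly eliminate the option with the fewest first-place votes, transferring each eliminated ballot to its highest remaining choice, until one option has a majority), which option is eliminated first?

Gupta

Round 1: Diaz 15, Erikson 15, Jones 13, Gupta 8. Gupta has the fewest and is eliminated.
Round 2: Erikson 23, Diaz 15, Jones 13. Jones has the fewest and is eliminated.
Round 3: Diaz 28, Erikson 23. Diaz has a majority.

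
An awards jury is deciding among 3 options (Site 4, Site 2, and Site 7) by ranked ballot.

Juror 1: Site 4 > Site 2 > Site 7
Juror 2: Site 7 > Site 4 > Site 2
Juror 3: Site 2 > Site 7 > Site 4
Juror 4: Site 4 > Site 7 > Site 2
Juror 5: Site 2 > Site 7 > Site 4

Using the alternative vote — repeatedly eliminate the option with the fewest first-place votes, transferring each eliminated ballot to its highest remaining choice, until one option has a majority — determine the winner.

Round 1: Site 4 2, Site 2 2, Site 7 1. Site 7 has the fewest and is eliminated.
Round 2: Site 4 3, Site 2 2. Site 4 has a majority.

Site 4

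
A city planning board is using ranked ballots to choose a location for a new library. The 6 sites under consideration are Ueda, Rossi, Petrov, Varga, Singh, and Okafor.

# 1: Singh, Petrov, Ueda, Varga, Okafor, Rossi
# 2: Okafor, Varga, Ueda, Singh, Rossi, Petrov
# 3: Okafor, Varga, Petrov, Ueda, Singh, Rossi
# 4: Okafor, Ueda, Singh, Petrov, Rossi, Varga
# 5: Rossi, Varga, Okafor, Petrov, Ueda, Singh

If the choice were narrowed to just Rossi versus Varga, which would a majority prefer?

Ballots ranking Rossi above Varga: 2.
Ballots ranking Varga above Rossi: 3.
Varga wins the head-to-head, 3–2.

Varga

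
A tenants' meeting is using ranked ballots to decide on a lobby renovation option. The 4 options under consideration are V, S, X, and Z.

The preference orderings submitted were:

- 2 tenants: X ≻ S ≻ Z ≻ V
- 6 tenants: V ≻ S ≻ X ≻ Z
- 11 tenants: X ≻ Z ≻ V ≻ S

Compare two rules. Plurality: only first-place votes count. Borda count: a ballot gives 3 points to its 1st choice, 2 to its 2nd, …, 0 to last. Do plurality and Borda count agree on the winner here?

Yes

Plurality first-place counts: V 6, S 0, X 13, Z 0 → X.
Borda totals: V 29, S 16, X 45, Z 24 → X.
The two rules agree on X.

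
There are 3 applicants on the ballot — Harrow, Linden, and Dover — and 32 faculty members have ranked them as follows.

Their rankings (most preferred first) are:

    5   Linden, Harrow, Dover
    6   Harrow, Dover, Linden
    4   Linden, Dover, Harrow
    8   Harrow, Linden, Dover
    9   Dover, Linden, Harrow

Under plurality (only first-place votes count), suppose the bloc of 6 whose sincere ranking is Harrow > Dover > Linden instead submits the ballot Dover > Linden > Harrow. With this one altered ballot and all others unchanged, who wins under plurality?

First-place totals with the altered ballot: Harrow 8, Linden 9, Dover 15.
The switch changes the winner from Harrow to Dover.

Dover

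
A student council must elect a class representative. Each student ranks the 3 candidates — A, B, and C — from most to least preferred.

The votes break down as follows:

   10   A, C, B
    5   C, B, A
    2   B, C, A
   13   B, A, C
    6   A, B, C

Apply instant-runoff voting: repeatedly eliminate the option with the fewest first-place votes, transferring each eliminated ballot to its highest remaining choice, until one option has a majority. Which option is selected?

B

Round 1: A 16, B 15, C 5. C has the fewest and is eliminated.
Round 2: B 20, A 16. B has a majority.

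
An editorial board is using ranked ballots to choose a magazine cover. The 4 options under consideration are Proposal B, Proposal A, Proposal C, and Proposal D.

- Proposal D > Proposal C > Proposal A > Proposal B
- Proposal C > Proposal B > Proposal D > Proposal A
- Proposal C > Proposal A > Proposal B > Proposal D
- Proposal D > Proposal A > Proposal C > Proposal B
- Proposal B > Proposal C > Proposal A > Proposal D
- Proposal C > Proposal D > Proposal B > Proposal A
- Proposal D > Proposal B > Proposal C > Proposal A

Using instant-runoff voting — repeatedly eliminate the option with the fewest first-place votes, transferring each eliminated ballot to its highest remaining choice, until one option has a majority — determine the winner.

Round 1: Proposal C 3, Proposal D 3, Proposal B 1, Proposal A 0. Proposal A has the fewest and is eliminated.
Round 2: Proposal C 3, Proposal D 3, Proposal B 1. Proposal B has the fewest and is eliminated.
Round 3: Proposal C 4, Proposal D 3. Proposal C has a majority.

Proposal C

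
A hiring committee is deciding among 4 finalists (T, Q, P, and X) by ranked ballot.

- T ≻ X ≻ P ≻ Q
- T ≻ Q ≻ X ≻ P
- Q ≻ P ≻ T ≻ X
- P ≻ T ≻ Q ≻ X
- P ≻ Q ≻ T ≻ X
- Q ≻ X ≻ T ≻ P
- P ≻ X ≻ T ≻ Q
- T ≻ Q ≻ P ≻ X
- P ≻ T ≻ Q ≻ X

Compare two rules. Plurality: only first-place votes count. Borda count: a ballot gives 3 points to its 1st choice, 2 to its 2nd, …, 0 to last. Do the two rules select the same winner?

No

Plurality first-place counts: T 3, Q 2, P 4, X 0 → P.
Borda totals: T 17, Q 14, P 16, X 7 → T.
The two rules disagree: plurality picks P, Borda picks T.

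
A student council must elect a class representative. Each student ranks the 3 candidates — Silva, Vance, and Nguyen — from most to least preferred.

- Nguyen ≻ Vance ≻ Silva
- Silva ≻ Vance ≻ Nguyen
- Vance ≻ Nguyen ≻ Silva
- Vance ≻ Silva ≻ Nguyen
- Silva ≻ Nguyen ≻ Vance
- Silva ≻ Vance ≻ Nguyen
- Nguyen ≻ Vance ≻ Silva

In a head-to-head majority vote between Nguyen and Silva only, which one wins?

Ballots ranking Nguyen above Silva: 3.
Ballots ranking Silva above Nguyen: 4.
Silva wins the head-to-head, 4–3.

Silva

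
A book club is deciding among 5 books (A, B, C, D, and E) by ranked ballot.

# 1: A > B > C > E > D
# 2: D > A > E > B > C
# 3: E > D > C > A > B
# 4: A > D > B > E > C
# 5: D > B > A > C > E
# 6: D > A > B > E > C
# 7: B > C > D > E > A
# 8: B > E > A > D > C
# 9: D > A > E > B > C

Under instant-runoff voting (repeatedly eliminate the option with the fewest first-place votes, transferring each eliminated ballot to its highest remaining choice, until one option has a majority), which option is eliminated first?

Round 1: D 4, A 2, B 2, E 1, C 0. C has the fewest and is eliminated.
Round 2: D 4, A 2, B 2, E 1. E has the fewest and is eliminated.
Round 3: D 5, A 2, B 2. D has a majority.

C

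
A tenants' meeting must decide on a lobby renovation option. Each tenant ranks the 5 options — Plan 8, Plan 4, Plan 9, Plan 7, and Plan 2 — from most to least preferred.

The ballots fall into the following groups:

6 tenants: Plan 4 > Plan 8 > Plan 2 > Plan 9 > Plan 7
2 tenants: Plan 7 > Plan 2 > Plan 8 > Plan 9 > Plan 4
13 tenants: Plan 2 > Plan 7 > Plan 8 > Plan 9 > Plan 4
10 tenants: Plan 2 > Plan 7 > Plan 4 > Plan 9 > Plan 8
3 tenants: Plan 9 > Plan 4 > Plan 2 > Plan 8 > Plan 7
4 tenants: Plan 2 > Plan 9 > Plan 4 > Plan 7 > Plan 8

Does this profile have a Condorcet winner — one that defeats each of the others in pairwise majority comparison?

Head-to-head results (38 voters total):
Plan 8 vs Plan 4: Plan 4 wins 23–15.
Plan 8 vs Plan 9: Plan 8 wins 21–17.
Plan 8 vs Plan 7: Plan 7 wins 29–9.
Plan 8 vs Plan 2: Plan 2 wins 32–6.
Plan 4 vs Plan 9: Plan 9 wins 22–16.
Plan 4 vs Plan 7: Plan 7 wins 25–13.
Plan 4 vs Plan 2: Plan 2 wins 29–9.
Plan 9 vs Plan 7: Plan 7 wins 25–13.
Plan 9 vs Plan 2: Plan 2 wins 35–3.
Plan 7 vs Plan 2: Plan 2 wins 36–2.
Plan 2 beats each rival — Plan 8 (32–6), Plan 4 (29–9), Plan 9 (35–3), Plan 7 (36–2) — so Plan 2 is the Condorcet winner.

Yes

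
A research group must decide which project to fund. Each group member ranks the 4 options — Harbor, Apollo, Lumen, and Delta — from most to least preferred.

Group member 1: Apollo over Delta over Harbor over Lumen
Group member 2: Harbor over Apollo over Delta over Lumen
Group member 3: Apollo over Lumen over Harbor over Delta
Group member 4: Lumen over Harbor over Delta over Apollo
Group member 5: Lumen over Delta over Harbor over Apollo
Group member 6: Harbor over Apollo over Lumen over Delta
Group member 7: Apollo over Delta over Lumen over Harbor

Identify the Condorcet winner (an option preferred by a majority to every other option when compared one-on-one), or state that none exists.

None — there is no Condorcet winner

Head-to-head results (7 voters total):
Harbor vs Apollo: Harbor wins 4–3.
Harbor vs Lumen: Lumen wins 4–3.
Harbor vs Delta: Harbor wins 4–3.
Apollo vs Lumen: Apollo wins 5–2.
Apollo vs Delta: Apollo wins 5–2.
Lumen vs Delta: Lumen wins 4–3.
No candidate beats all others: Harbor beats Apollo beats Lumen beats Harbor, a majority cycle.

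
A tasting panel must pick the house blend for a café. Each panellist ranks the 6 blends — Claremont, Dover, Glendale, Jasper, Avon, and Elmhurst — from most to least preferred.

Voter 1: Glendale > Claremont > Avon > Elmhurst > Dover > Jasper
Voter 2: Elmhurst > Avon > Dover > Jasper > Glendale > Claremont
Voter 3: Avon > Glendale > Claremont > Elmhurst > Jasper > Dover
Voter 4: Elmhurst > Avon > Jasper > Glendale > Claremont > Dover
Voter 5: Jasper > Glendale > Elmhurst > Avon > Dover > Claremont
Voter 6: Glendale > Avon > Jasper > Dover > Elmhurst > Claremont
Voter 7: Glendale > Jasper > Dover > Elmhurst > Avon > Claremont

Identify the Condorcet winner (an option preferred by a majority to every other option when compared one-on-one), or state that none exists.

Glendale

Head-to-head results (7 voters total):
Claremont vs Dover: Dover wins 4–3.
Claremont vs Glendale: Glendale wins 7–0.
Claremont vs Jasper: Jasper wins 5–2.
Claremont vs Avon: Avon wins 6–1.
Claremont vs Elmhurst: Elmhurst wins 5–2.
Dover vs Glendale: Glendale wins 6–1.
Dover vs Jasper: Jasper wins 5–2.
Dover vs Avon: Avon wins 6–1.
Dover vs Elmhurst: Elmhurst wins 5–2.
Glendale vs Jasper: Glendale wins 4–3.
Glendale vs Avon: Glendale wins 4–3.
Glendale vs Elmhurst: Glendale wins 5–2.
Jasper vs Avon: Avon wins 5–2.
Jasper vs Elmhurst: Elmhurst wins 4–3.
Avon vs Elmhurst: Elmhurst wins 4–3.
Glendale beats each rival — Claremont (7–0), Dover (6–1), Jasper (4–3), Avon (4–3), Elmhurst (5–2) — so Glendale is the Condorcet winner.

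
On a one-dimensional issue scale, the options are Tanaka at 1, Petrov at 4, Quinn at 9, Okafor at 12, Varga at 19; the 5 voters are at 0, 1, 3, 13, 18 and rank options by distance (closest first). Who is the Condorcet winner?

With single-peaked preferences on a line, the Condorcet winner is the candidate closest to the median voter.
The median voter (position 3) is closest to Petrov at 4.
Check: Petrov vs Quinn — voters closer to Petrov: 3 of 5.

Petrov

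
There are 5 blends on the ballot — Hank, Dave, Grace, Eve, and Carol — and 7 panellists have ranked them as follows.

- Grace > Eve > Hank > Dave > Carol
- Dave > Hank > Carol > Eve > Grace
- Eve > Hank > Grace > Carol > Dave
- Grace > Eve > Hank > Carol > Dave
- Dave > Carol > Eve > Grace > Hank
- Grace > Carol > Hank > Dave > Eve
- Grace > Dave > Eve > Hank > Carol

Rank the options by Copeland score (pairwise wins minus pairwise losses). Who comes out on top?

Grace

Pairwise results:
  Hank vs Dave: Hank wins 4–3.
  Hank vs Grace: Grace wins 5–2.
  Hank vs Eve: Eve wins 5–2.
  Hank vs Carol: Hank wins 5–2.
  Dave vs Grace: Grace wins 5–2.
  Dave vs Eve: Dave wins 4–3.
  Dave vs Carol: Dave wins 4–3.
  Grace vs Eve: Grace wins 4–3.
  Grace vs Carol: Grace wins 5–2.
  Eve vs Carol: Eve wins 4–3.
Copeland scores (wins − losses):
  Hank: 2 − 2 = 0
  Dave: 2 − 2 = 0
  Grace: 4 − 0 = 4
  Eve: 2 − 2 = 0
  Carol: 0 − 4 = -4
Grace has the best Copeland score.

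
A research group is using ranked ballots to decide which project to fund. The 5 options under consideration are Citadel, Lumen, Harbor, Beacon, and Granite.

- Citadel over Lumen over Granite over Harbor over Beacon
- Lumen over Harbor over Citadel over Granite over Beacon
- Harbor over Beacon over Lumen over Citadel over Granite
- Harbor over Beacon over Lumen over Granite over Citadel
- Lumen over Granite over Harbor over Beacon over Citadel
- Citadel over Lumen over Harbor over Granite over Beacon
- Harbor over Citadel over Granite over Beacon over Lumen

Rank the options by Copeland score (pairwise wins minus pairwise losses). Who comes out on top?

Pairwise results:
  Citadel vs Lumen: Lumen wins 4–3.
  Citadel vs Harbor: Harbor wins 5–2.
  Citadel vs Beacon: Citadel wins 4–3.
  Citadel vs Granite: Citadel wins 5–2.
  Lumen vs Harbor: Lumen wins 4–3.
  Lumen vs Beacon: Lumen wins 4–3.
  Lumen vs Granite: Lumen wins 6–1.
  Harbor vs Beacon: Harbor wins 7–0.
  Harbor vs Granite: Harbor wins 5–2.
  Beacon vs Granite: Granite wins 5–2.
Copeland scores (wins − losses):
  Citadel: 2 − 2 = 0
  Lumen: 4 − 0 = 4
  Harbor: 3 − 1 = 2
  Beacon: 0 − 4 = -4
  Granite: 1 − 3 = -2
Lumen has the best Copeland score.

Lumen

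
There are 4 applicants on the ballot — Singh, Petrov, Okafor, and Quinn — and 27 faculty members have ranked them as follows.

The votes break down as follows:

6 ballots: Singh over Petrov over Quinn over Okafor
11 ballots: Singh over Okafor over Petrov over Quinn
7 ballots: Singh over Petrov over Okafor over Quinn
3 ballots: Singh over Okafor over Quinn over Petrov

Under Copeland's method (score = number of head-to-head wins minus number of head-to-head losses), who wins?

Pairwise results:
  Singh vs Petrov: Singh wins 27–0.
  Singh vs Okafor: Singh wins 27–0.
  Singh vs Quinn: Singh wins 27–0.
  Petrov vs Okafor: Okafor wins 14–13.
  Petrov vs Quinn: Petrov wins 24–3.
  Okafor vs Quinn: Okafor wins 21–6.
Copeland scores (wins − losses):
  Singh: 3 − 0 = 3
  Petrov: 1 − 2 = -1
  Okafor: 2 − 1 = 1
  Quinn: 0 − 3 = -3
Singh has the best Copeland score.

Singh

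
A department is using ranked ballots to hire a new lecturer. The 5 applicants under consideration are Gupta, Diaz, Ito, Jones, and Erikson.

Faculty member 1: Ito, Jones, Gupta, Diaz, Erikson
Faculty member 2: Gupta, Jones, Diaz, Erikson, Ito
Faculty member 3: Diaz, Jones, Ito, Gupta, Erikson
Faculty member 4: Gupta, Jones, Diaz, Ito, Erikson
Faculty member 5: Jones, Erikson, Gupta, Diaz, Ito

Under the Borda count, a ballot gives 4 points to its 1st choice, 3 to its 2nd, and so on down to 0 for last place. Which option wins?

Borda scores:
  Gupta: 2 + 4 + 1 + 4 + 2 = 13
  Diaz: 1 + 2 + 4 + 2 + 1 = 10
  Ito: 4 + 0 + 2 + 1 + 0 = 7
  Jones: 3 + 3 + 3 + 3 + 4 = 16
  Erikson: 0 + 1 + 0 + 0 + 3 = 4
Jones has the highest total.

Jones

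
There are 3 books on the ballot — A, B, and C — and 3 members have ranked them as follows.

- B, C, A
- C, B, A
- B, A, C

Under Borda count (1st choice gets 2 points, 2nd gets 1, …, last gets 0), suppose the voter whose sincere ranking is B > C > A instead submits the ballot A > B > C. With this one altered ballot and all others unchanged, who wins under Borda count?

B

Borda totals with the altered ballot: A 3, B 4, C 2.
The winner is unchanged: still B.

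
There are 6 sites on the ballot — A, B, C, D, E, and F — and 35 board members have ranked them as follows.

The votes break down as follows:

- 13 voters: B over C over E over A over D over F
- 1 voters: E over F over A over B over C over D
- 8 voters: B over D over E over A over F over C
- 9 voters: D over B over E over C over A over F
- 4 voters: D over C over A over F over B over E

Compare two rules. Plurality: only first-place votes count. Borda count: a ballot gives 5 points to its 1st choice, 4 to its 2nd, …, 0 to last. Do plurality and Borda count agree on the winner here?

Plurality first-place counts: A 0, B 21, C 0, D 13, E 1, F 0 → B.
Borda totals: A 66, B 147, C 87, D 110, E 95, F 20 → B.
The two rules agree on B.

Yes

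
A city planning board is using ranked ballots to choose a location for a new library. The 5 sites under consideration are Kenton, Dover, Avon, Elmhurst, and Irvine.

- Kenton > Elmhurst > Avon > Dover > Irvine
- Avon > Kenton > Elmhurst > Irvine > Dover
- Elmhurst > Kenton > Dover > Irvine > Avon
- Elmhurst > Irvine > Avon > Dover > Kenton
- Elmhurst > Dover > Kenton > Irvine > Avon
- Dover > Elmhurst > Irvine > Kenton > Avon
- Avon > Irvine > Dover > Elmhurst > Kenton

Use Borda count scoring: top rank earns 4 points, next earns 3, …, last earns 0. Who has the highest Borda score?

Borda scores:
  Kenton: 4 + 3 + 3 + 0 + 2 + 1 + 0 = 13
  Dover: 1 + 0 + 2 + 1 + 3 + 4 + 2 = 13
  Avon: 2 + 4 + 0 + 2 + 0 + 0 + 4 = 12
  Elmhurst: 3 + 2 + 4 + 4 + 4 + 3 + 1 = 21
  Irvine: 0 + 1 + 1 + 3 + 1 + 2 + 3 = 11
Elmhurst has the highest total.

Elmhurst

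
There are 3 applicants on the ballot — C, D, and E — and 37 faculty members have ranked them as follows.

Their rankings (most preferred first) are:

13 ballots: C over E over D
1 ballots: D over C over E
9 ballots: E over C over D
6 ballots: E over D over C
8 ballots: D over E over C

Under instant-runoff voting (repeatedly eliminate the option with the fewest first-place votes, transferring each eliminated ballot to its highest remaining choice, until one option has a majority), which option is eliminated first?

Round 1: E 15, C 13, D 9. D has the fewest and is eliminated.
Round 2: E 23, C 14. E has a majority.

D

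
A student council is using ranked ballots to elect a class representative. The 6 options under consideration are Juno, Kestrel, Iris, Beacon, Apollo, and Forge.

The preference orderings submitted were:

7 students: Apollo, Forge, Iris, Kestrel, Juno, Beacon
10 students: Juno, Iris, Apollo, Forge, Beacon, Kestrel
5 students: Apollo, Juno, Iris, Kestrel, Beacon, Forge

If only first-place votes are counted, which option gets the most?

First-place vote totals:
  Juno: 10
  Kestrel: 0
  Iris: 0
  Beacon: 0
  Apollo: 12
  Forge: 0
Apollo has the most first-place votes.

Apollo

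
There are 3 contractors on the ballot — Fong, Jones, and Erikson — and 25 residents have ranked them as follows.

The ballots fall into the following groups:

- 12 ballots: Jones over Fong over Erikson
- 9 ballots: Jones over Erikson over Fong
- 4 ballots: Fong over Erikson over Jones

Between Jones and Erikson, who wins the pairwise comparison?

Ballots ranking Jones above Erikson: 12+9 = 21.
Ballots ranking Erikson above Jones: 4.
Jones wins the head-to-head, 21–4.

Jones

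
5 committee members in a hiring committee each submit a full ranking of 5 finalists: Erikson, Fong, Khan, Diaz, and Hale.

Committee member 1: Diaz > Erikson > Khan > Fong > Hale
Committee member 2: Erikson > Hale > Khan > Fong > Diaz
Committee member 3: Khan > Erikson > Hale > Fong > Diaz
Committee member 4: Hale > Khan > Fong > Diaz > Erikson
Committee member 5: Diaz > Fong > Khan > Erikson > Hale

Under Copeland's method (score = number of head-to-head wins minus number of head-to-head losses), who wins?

Pairwise results:
  Erikson vs Fong: Erikson wins 3–2.
  Erikson vs Khan: Khan wins 3–2.
  Erikson vs Diaz: Diaz wins 3–2.
  Erikson vs Hale: Erikson wins 4–1.
  Fong vs Khan: Khan wins 4–1.
  Fong vs Diaz: Fong wins 3–2.
  Fong vs Hale: Hale wins 3–2.
  Khan vs Diaz: Khan wins 3–2.
  Khan vs Hale: Khan wins 3–2.
  Diaz vs Hale: Hale wins 3–2.
Copeland scores (wins − losses):
  Erikson: 2 − 2 = 0
  Fong: 1 − 3 = -2
  Khan: 4 − 0 = 4
  Diaz: 1 − 3 = -2
  Hale: 2 − 2 = 0
Khan has the best Copeland score.

Khan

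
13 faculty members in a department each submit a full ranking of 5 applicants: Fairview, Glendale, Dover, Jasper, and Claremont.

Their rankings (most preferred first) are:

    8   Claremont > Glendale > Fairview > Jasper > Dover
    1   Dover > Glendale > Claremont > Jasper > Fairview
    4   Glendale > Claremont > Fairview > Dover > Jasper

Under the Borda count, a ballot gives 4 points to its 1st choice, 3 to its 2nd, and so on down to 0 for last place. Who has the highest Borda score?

Claremont

Borda scores:
  Fairview: 8·2 + 0 + 4·2 = 24
  Glendale: 8·3 + 3 + 4·4 = 43
  Dover: 8·0 + 4 + 4·1 = 8
  Jasper: 8·1 + 1 + 4·0 = 9
  Claremont: 8·4 + 2 + 4·3 = 46
Claremont has the highest total.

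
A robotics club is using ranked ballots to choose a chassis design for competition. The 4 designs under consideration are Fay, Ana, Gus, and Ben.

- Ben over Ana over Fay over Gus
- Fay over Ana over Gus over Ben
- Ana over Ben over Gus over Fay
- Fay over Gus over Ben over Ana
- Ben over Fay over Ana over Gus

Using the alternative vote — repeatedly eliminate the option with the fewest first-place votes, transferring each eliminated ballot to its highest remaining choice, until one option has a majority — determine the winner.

Ben

Round 1: Fay 2, Ben 2, Ana 1, Gus 0. Gus has the fewest and is eliminated.
Round 2: Fay 2, Ben 2, Ana 1. Ana has the fewest and is eliminated.
Round 3: Ben 3, Fay 2. Ben has a majority.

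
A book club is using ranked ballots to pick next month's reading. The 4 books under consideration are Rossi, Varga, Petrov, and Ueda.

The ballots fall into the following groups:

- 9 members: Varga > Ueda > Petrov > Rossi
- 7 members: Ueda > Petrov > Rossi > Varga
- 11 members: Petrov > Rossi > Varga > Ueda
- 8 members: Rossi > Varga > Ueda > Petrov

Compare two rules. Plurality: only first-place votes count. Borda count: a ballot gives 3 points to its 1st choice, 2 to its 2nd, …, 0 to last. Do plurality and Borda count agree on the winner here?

Yes

Plurality first-place counts: Rossi 8, Varga 9, Petrov 11, Ueda 7 → Petrov.
Borda totals: Rossi 53, Varga 54, Petrov 56, Ueda 47 → Petrov.
The two rules agree on Petrov.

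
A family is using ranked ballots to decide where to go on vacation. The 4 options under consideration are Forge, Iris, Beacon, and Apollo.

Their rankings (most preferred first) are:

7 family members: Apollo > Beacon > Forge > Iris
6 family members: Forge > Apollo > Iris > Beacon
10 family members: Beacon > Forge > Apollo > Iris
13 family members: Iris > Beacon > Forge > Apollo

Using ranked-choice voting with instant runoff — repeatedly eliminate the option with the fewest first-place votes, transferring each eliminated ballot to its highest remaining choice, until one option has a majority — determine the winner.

Round 1: Iris 13, Beacon 10, Apollo 7, Forge 6. Forge has the fewest and is eliminated.
Round 2: Iris 13, Apollo 13, Beacon 10. Beacon has the fewest and is eliminated.
Round 3: Apollo 23, Iris 13. Apollo has a majority.

Apollo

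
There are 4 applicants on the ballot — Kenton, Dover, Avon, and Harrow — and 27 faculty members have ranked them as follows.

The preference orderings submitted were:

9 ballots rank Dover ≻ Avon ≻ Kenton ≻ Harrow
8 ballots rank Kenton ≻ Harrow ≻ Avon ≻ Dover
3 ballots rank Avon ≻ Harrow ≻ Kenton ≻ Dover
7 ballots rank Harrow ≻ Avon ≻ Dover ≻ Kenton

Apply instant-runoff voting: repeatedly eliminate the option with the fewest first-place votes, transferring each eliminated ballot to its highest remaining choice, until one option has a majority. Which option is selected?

Harrow

Round 1: Dover 9, Kenton 8, Harrow 7, Avon 3. Avon has the fewest and is eliminated.
Round 2: Harrow 10, Dover 9, Kenton 8. Kenton has the fewest and is eliminated.
Round 3: Harrow 18, Dover 9. Harrow has a majority.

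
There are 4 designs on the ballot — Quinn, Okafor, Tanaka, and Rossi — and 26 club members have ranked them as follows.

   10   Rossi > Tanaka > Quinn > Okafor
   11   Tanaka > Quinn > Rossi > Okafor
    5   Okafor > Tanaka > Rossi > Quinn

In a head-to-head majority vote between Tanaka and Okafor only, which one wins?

Ballots ranking Tanaka above Okafor: 10+11 = 21.
Ballots ranking Okafor above Tanaka: 5.
Tanaka wins the head-to-head, 21–5.

Tanaka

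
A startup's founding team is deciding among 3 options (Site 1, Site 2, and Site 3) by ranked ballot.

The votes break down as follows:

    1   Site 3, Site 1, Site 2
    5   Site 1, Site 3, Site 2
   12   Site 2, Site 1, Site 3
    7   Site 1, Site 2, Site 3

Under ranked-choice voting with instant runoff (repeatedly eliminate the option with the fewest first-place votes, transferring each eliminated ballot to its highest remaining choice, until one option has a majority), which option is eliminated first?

Round 1: Site 1 12, Site 2 12, Site 3 1. Site 3 has the fewest and is eliminated.
Round 2: Site 1 13, Site 2 12. Site 1 has a majority.

Site 3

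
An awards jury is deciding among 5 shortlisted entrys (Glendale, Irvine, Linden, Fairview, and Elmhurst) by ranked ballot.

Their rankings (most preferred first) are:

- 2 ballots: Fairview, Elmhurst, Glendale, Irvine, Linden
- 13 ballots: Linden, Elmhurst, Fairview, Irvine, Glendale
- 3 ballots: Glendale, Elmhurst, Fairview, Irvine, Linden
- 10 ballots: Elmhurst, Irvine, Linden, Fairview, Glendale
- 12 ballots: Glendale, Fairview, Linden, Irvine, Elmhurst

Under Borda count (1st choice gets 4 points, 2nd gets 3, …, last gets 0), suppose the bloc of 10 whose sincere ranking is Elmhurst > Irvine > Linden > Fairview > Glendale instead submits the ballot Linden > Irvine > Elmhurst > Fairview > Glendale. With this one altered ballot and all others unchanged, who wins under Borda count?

Borda totals with the altered ballot: Glendale 64, Irvine 60, Linden 116, Fairview 86, Elmhurst 74.
The winner is unchanged: still Linden.

Linden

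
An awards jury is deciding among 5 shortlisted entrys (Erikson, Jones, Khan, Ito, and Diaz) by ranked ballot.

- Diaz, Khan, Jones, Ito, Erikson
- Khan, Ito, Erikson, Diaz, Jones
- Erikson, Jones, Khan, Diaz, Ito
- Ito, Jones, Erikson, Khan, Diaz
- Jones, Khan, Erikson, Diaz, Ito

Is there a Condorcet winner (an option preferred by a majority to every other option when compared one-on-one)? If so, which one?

Jones

Head-to-head results (5 voters total):
Erikson vs Jones: Jones wins 3–2.
Erikson vs Khan: Khan wins 3–2.
Erikson vs Ito: Ito wins 3–2.
Erikson vs Diaz: Erikson wins 4–1.
Jones vs Khan: Jones wins 3–2.
Jones vs Ito: Jones wins 3–2.
Jones vs Diaz: Jones wins 3–2.
Khan vs Ito: Khan wins 4–1.
Khan vs Diaz: Khan wins 4–1.
Ito vs Diaz: Diaz wins 3–2.
Jones beats each rival — Erikson (3–2), Khan (3–2), Ito (3–2), Diaz (3–2) — so Jones is the Condorcet winner.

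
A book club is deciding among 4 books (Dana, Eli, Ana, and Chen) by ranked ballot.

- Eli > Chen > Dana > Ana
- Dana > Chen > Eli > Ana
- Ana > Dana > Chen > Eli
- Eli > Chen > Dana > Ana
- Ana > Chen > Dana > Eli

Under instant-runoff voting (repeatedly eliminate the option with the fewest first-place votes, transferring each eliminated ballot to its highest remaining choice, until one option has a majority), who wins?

Eli

Round 1: Eli 2, Ana 2, Dana 1, Chen 0. Chen has the fewest and is eliminated.
Round 2: Eli 2, Ana 2, Dana 1. Dana has the fewest and is eliminated.
Round 3: Eli 3, Ana 2. Eli has a majority.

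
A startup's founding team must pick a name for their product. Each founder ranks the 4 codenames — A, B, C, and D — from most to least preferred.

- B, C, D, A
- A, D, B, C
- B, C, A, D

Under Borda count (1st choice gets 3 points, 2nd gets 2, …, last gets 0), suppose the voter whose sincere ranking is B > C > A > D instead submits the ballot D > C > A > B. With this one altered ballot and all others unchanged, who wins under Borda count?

Borda totals with the altered ballot: A 4, B 4, C 4, D 6.
The switch changes the winner from B to D.

D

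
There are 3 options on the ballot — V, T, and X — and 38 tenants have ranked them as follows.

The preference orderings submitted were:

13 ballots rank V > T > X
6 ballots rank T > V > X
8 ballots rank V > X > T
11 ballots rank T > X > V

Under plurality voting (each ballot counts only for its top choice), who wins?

V

First-place vote totals:
  V: 21
  T: 17
  X: 0
V has the most first-place votes.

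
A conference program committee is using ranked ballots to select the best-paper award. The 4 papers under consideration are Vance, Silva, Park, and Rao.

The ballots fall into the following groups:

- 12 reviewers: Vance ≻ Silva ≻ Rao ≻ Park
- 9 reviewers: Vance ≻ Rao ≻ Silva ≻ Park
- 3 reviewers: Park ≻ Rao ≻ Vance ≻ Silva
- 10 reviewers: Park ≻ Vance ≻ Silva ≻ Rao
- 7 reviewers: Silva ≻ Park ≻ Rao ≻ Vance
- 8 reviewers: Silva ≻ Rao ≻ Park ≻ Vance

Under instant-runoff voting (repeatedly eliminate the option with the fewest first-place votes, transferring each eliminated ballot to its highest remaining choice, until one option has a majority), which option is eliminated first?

Round 1: Vance 21, Silva 15, Park 13, Rao 0. Rao has the fewest and is eliminated.
Round 2: Vance 21, Silva 15, Park 13. Park has the fewest and is eliminated.
Round 3: Vance 34, Silva 15. Vance has a majority.

Rao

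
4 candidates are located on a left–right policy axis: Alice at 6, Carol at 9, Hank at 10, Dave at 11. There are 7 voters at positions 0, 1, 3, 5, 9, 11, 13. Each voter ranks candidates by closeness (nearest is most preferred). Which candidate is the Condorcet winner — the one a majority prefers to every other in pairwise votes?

With single-peaked preferences on a line, the Condorcet winner is the candidate closest to the median voter.
The median voter (position 5) is closest to Alice at 6.
Check: Alice vs Dave — voters closer to Alice: 4 of 7.

Alice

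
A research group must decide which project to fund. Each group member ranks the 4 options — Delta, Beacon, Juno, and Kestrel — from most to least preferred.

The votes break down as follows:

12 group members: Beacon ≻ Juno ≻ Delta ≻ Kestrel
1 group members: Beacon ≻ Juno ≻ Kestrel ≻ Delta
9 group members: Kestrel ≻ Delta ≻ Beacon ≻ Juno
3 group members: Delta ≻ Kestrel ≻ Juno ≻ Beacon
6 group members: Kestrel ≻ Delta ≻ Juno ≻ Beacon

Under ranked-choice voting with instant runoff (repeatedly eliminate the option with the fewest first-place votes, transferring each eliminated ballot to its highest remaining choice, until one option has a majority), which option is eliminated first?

Round 1: Kestrel 15, Beacon 13, Delta 3, Juno 0. Juno has the fewest and is eliminated.
Round 2: Kestrel 15, Beacon 13, Delta 3. Delta has the fewest and is eliminated.
Round 3: Kestrel 18, Beacon 13. Kestrel has a majority.

Juno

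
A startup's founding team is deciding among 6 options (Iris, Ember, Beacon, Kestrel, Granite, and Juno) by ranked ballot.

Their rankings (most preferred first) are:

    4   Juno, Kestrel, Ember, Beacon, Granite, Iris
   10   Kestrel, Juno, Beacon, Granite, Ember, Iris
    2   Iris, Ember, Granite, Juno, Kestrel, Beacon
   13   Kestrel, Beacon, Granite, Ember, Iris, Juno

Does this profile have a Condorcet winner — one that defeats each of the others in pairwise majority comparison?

Yes

Head-to-head results (29 voters total):
Iris vs Ember: Ember wins 27–2.
Iris vs Beacon: Beacon wins 27–2.
Iris vs Kestrel: Kestrel wins 27–2.
Iris vs Granite: Granite wins 27–2.
Iris vs Juno: Iris wins 15–14.
Ember vs Beacon: Beacon wins 23–6.
Ember vs Kestrel: Kestrel wins 27–2.
Ember vs Granite: Granite wins 23–6.
Ember vs Juno: Ember wins 15–14.
Beacon vs Kestrel: Kestrel wins 29–0.
Beacon vs Granite: Beacon wins 27–2.
Beacon vs Juno: Juno wins 16–13.
Kestrel vs Granite: Kestrel wins 27–2.
Kestrel vs Juno: Kestrel wins 23–6.
Granite vs Juno: Granite wins 15–14.
Kestrel beats each rival — Iris (27–2), Ember (27–2), Beacon (29–0), Granite (27–2), Juno (23–6) — so Kestrel is the Condorcet winner.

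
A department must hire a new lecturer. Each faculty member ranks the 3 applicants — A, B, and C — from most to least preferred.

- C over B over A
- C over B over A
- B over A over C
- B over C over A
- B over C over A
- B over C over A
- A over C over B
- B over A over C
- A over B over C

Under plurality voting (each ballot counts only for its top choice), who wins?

First-place vote totals:
  A: 2
  B: 5
  C: 2
B has the most first-place votes.

B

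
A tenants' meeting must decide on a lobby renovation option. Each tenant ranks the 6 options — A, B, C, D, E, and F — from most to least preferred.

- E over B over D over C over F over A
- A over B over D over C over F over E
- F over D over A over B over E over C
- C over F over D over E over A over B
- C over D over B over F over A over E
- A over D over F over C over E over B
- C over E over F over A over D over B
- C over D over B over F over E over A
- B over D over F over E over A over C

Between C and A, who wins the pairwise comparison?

Ballots ranking C above A: 5.
Ballots ranking A above C: 4.
C wins the head-to-head, 5–4.

C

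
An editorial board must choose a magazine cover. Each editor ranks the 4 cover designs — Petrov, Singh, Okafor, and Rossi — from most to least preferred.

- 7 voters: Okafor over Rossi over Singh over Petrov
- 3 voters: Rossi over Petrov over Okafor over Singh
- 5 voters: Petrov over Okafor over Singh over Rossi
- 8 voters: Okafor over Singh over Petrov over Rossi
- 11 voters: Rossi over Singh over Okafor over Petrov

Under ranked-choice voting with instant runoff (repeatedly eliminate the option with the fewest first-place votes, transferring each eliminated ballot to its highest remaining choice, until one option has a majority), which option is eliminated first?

Singh

Round 1: Okafor 15, Rossi 14, Petrov 5, Singh 0. Singh has the fewest and is eliminated.
Round 2: Okafor 15, Rossi 14, Petrov 5. Petrov has the fewest and is eliminated.
Round 3: Okafor 20, Rossi 14. Okafor has a majority.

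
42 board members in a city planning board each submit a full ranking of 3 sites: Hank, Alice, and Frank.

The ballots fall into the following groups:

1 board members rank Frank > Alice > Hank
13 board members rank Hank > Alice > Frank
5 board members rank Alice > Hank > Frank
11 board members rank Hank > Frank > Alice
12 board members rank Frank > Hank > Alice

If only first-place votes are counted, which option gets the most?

First-place vote totals:
  Hank: 24
  Alice: 5
  Frank: 13
Hank has the most first-place votes.

Hank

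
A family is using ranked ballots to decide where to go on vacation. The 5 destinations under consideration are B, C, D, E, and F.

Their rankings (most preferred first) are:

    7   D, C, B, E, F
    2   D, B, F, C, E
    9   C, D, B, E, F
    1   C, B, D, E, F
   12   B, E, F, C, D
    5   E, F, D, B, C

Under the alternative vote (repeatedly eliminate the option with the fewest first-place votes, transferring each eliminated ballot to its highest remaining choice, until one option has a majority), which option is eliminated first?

Round 1: B 12, C 10, D 9, E 5, F 0. F has the fewest and is eliminated.
Round 2: B 12, C 10, D 9, E 5. E has the fewest and is eliminated.
Round 3: D 14, B 12, C 10. C has the fewest and is eliminated.
Round 4: D 23, B 13. D has a majority.

F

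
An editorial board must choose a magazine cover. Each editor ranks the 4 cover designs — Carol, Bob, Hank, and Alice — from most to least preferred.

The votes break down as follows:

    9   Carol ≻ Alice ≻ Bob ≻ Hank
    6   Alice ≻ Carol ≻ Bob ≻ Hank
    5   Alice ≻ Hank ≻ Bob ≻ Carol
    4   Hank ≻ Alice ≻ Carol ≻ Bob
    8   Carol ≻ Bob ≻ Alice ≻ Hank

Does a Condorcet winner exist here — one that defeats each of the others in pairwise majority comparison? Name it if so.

Carol

Head-to-head results (32 voters total):
Carol vs Bob: Carol wins 27–5.
Carol vs Hank: Carol wins 23–9.
Carol vs Alice: Carol wins 17–15.
Bob vs Hank: Bob wins 23–9.
Bob vs Alice: Alice wins 24–8.
Hank vs Alice: Alice wins 28–4.
Carol beats each rival — Bob (27–5), Hank (23–9), Alice (17–15) — so Carol is the Condorcet winner.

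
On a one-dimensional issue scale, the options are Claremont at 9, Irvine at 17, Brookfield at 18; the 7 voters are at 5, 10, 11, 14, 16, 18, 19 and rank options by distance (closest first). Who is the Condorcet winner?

With single-peaked preferences on a line, the Condorcet winner is the candidate closest to the median voter.
The median voter (position 14) is closest to Irvine at 17.
Check: Irvine vs Brookfield — voters closer to Irvine: 5 of 7.

Irvine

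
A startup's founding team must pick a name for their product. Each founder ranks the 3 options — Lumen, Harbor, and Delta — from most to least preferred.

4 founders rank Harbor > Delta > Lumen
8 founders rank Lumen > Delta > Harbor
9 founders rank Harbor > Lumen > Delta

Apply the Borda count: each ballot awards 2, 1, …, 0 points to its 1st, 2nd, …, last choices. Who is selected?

Harbor

Borda scores:
  Lumen: 4·0 + 8·2 + 9·1 = 25
  Harbor: 4·2 + 8·0 + 9·2 = 26
  Delta: 4·1 + 8·1 + 9·0 = 12
Harbor has the highest total.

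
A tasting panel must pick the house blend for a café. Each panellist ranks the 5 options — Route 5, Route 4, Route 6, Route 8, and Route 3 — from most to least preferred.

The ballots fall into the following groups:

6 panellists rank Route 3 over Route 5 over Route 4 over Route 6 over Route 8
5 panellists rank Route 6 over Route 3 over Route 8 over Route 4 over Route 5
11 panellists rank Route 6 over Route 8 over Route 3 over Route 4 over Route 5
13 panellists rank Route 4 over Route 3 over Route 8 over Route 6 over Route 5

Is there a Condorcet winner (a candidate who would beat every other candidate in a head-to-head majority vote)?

Yes

Head-to-head results (35 voters total):
Route 5 vs Route 4: Route 4 wins 29–6.
Route 5 vs Route 6: Route 6 wins 29–6.
Route 5 vs Route 8: Route 8 wins 29–6.
Route 5 vs Route 3: Route 3 wins 35–0.
Route 4 vs Route 6: Route 4 wins 19–16.
Route 4 vs Route 8: Route 4 wins 19–16.
Route 4 vs Route 3: Route 3 wins 22–13.
Route 6 vs Route 8: Route 6 wins 22–13.
Route 6 vs Route 3: Route 3 wins 19–16.
Route 8 vs Route 3: Route 3 wins 24–11.
Route 3 beats each rival — Route 5 (35–0), Route 4 (22–13), Route 6 (19–16), Route 8 (24–11) — so Route 3 is the Condorcet winner.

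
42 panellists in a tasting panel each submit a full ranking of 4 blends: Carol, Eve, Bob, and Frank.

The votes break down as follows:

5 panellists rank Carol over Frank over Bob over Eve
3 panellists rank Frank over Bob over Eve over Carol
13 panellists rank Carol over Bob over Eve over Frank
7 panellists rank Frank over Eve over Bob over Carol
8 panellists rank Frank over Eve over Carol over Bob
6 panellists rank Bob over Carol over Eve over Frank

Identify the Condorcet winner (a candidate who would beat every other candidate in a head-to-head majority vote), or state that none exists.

Carol

Head-to-head results (42 voters total):
Carol vs Eve: Carol wins 24–18.
Carol vs Bob: Carol wins 26–16.
Carol vs Frank: Carol wins 24–18.
Eve vs Bob: Bob wins 27–15.
Eve vs Frank: Frank wins 23–19.
Bob vs Frank: Frank wins 23–19.
Carol beats each rival — Eve (24–18), Bob (26–16), Frank (24–18) — so Carol is the Condorcet winner.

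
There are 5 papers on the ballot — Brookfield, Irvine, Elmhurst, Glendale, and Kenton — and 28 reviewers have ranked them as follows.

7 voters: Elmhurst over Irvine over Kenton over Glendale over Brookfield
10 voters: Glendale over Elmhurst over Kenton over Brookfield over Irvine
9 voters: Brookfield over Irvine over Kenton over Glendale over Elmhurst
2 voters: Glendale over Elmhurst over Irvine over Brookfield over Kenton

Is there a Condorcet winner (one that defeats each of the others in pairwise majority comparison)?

No

Head-to-head results (28 voters total):
Brookfield vs Irvine: Brookfield wins 19–9.
Brookfield vs Elmhurst: Elmhurst wins 19–9.
Brookfield vs Glendale: Glendale wins 19–9.
Brookfield vs Kenton: Kenton wins 17–11.
Irvine vs Elmhurst: Elmhurst wins 19–9.
Irvine vs Glendale: Irvine wins 16–12.
Irvine vs Kenton: Irvine wins 18–10.
Elmhurst vs Glendale: Glendale wins 21–7.
Elmhurst vs Kenton: Elmhurst wins 19–9.
Glendale vs Kenton: Kenton wins 16–12.
No candidate beats all others: Brookfield beats Irvine beats Glendale beats Brookfield, a majority cycle.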